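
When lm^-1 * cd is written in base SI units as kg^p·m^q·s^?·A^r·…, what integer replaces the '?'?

lm = cd·sr = cd (luminous flux; sr is dimensionless).
So lm⁻¹ = cd⁻¹.
Combining: lm⁻¹·cd = cd⁻¹ · cd = 1.
The exponent of s is 0.

0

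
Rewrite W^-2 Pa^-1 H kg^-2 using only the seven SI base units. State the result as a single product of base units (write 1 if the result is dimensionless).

W = J/s (power = energy per time),
    = kg·m²·s⁻³.
So W⁻² = kg⁻²·m⁻⁴·s⁶.
Pa = N/m² (pressure = force per area),
    = kg·m⁻¹·s⁻².
So Pa⁻¹ = kg⁻¹·m·s².
H = Wb/A (inductance = flux per current),
    = kg·m²·s⁻²·A⁻².
Combining: W⁻²·Pa⁻¹·H·kg⁻² = (kg⁻²·m⁻⁴·s⁶) · (kg⁻¹·m·s²) · (kg·m²·s⁻²·A⁻²) · kg⁻² = kg⁻⁴·m⁻¹·s⁶·A⁻².

kg⁻⁴·m⁻¹·s⁶·A⁻²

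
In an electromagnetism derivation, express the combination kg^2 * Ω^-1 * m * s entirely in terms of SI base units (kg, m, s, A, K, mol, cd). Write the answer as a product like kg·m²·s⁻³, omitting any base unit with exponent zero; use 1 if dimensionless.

Ω = kg·m²·s⁻³·A⁻².
So Ω⁻¹ = kg⁻¹·m⁻²·s³·A².
Combining: kg²·Ω⁻¹·m·s = kg² · (kg⁻¹·m⁻²·s³·A²) · m · s = kg·m⁻¹·s⁴·A².

kg·m⁻¹·s⁴·A²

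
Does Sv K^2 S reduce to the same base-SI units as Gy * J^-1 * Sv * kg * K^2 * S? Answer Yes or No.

Left side:
  Sv = J/kg (equivalent dose = energy per mass),
      = m²·s⁻².
  S = 1/Ω (conductance is reciprocal resistance),
      = kg⁻¹·m⁻²·s³·A².
  Combining: Sv·K²·S = (m²·s⁻²) · K² · (kg⁻¹·m⁻²·s³·A²) = kg⁻¹·s·A²·K².
Right side:
  Gy = J/kg (absorbed dose = energy per mass),
      = m²·s⁻².
  J = N·m (work = force × distance),
      = kg·m²·s⁻².
  So J⁻¹ = kg⁻¹·m⁻²·s².
  Sv = J/kg (equivalent dose = energy per mass),
      = m²·s⁻².
  S = 1/Ω (conductance is reciprocal resistance),
      = kg⁻¹·m⁻²·s³·A².
  Combining: Gy·J⁻¹·Sv·kg·K²·S = (m²·s⁻²) · (kg⁻¹·m⁻²·s²) · (m²·s⁻²) · kg · K² · (kg⁻¹·m⁻²·s³·A²) = kg⁻¹·s·A²·K².
Both reduce to kg⁻¹·s·A²·K².

Yes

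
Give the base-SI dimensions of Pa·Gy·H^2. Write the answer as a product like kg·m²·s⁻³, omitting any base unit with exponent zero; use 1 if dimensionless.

Pa = kg·m⁻¹·s⁻².
Gy = m²·s⁻².
H = kg·m²·s⁻²·A⁻².
So H² = kg²·m⁴·s⁻⁴·A⁻⁴.
Combining: Pa·Gy·H² = (kg·m⁻¹·s⁻²) · (m²·s⁻²) · (kg²·m⁴·s⁻⁴·A⁻⁴) = kg³·m⁵·s⁻⁸·A⁻⁴.

kg³·m⁵·s⁻⁸·A⁻⁴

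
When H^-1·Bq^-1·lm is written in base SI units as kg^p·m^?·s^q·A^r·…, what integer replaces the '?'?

-2

H = kg·m²·s⁻²·A⁻².
So H⁻¹ = kg⁻¹·m⁻²·s²·A².
Bq = s⁻¹.
So Bq⁻¹ = s.
lm = cd.
Combining: H⁻¹·Bq⁻¹·lm = (kg⁻¹·m⁻²·s²·A²) · s · cd = kg⁻¹·m⁻²·s³·A²·cd.
The exponent of m is -2.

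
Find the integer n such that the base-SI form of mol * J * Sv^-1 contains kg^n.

1

J = kg·m²·s⁻².
Sv = m²·s⁻².
So Sv⁻¹ = m⁻²·s².
Combining: mol·J·Sv⁻¹ = mol · (kg·m²·s⁻²) · (m⁻²·s²) = kg·mol.
The exponent of kg is 1.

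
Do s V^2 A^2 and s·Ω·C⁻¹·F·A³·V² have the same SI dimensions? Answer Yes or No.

Yes

Left side:
  V = W/A (potential = power per current),
      = kg·m²·s⁻³·A⁻¹.
  So V² = kg²·m⁴·s⁻⁶·A⁻².
  Combining: s·V²·A² = s · (kg²·m⁴·s⁻⁶·A⁻²) · A² = kg²·m⁴·s⁻⁵.
Right side:
  Ω = V/A (resistance = voltage per current),
      = kg·m²·s⁻³·A⁻².
  C = A·s = s·A (charge = current × time).
  So C⁻¹ = s⁻¹·A⁻¹.
  F = C/V (capacitance = charge per voltage),
      = A·s/(kg·m²·s⁻³·A⁻¹) (substituting C and V),
      = kg⁻¹·m⁻²·s⁴·A².
  V = W/A (potential = power per current),
      = kg·m²·s⁻³·A⁻¹.
  So V² = kg²·m⁴·s⁻⁶·A⁻².
  Combining: s·Ω·C⁻¹·F·A³·V² = s · (kg·m²·s⁻³·A⁻²) · (s⁻¹·A⁻¹) · (kg⁻¹·m⁻²·s⁴·A²) · A³ · (kg²·m⁴·s⁻⁶·A⁻²) = kg²·m⁴·s⁻⁵.
Both reduce to kg²·m⁴·s⁻⁵.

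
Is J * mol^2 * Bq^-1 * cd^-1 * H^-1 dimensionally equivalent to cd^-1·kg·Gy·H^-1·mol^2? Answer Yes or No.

No

Left side:
  J = N·m (work = force × distance),
      = kg·m²·s⁻².
  Bq = 1/s = s⁻¹ (activity is decays per second).
  So Bq⁻¹ = s.
  H = Wb/A (inductance = flux per current),
      = kg·m²·s⁻²·A⁻².
  So H⁻¹ = kg⁻¹·m⁻²·s²·A².
  Combining: J·mol²·Bq⁻¹·cd⁻¹·H⁻¹ = (kg·m²·s⁻²) · mol² · s · cd⁻¹ · (kg⁻¹·m⁻²·s²·A²) = s·A²·mol²·cd⁻¹.
Right side:
  Gy = J/kg (absorbed dose = energy per mass),
      = m²·s⁻².
  H = Wb/A (inductance = flux per current),
      = kg·m²·s⁻²·A⁻².
  So H⁻¹ = kg⁻¹·m⁻²·s²·A².
  Combining: cd⁻¹·kg·Gy·H⁻¹·mol² = cd⁻¹ · kg · (m²·s⁻²) · (kg⁻¹·m⁻²·s²·A²) · mol² = A²·mol²·cd⁻¹.
Left is s·A²·mol²·cd⁻¹; right is A²·mol²·cd⁻¹ — different.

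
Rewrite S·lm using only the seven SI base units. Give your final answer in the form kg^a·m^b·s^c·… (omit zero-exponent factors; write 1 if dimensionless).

S = 1/Ω (conductance is reciprocal resistance),
    = kg⁻¹·m⁻²·s³·A².
lm = cd·sr = cd (luminous flux; sr is dimensionless).
Combining: S·lm = (kg⁻¹·m⁻²·s³·A²) · cd = kg⁻¹·m⁻²·s³·A²·cd.

kg⁻¹·m⁻²·s³·A²·cd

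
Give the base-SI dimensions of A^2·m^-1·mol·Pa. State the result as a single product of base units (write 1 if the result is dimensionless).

Pa = kg·m⁻¹·s⁻².
Combining: A²·m⁻¹·mol·Pa = A² · m⁻¹ · mol · (kg·m⁻¹·s⁻²) = kg·m⁻²·s⁻²·A²·mol.

kg·m⁻²·s⁻²·A²·mol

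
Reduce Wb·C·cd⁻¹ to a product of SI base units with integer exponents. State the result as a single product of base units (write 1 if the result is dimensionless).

Wb = V·s (flux: a volt is a weber per second),
    = kg·m²·s⁻²·A⁻¹.
C = A·s = s·A (charge = current × time).
Combining: Wb·C·cd⁻¹ = (kg·m²·s⁻²·A⁻¹) · (s·A) · cd⁻¹ = kg·m²·s⁻¹·cd⁻¹.

kg·m²·s⁻¹·cd⁻¹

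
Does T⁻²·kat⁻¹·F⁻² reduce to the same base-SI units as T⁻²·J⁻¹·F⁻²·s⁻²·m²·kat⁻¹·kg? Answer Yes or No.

Left side:
  T = Wb/m² (flux density = flux per area),
      = kg·s⁻²·A⁻¹.
  So T⁻² = kg⁻²·s⁴·A².
  kat = mol/s = s⁻¹·mol (catalytic activity).
  So kat⁻¹ = s·mol⁻¹.
  F = C/V (capacitance = charge per voltage),
      = A·s/(kg·m²·s⁻³·A⁻¹) (substituting C and V),
      = kg⁻¹·m⁻²·s⁴·A².
  So F⁻² = kg²·m⁴·s⁻⁸·A⁻⁴.
  Combining: T⁻²·kat⁻¹·F⁻² = (kg⁻²·s⁴·A²) · (s·mol⁻¹) · (kg²·m⁴·s⁻⁸·A⁻⁴) = m⁴·s⁻³·A⁻²·mol⁻¹.
Right side:
  T = Wb/m² (flux density = flux per area),
      = kg·s⁻²·A⁻¹.
  So T⁻² = kg⁻²·s⁴·A².
  J = N·m (work = force × distance),
      = kg·m²·s⁻².
  So J⁻¹ = kg⁻¹·m⁻²·s².
  F = C/V (capacitance = charge per voltage),
      = A·s/(kg·m²·s⁻³·A⁻¹) (substituting C and V),
      = kg⁻¹·m⁻²·s⁴·A².
  So F⁻² = kg²·m⁴·s⁻⁸·A⁻⁴.
  kat = mol/s = s⁻¹·mol (catalytic activity).
  So kat⁻¹ = s·mol⁻¹.
  Combining: T⁻²·J⁻¹·F⁻²·s⁻²·m²·kat⁻¹·kg = (kg⁻²·s⁴·A²) · (kg⁻¹·m⁻²·s²) · (kg²·m⁴·s⁻⁸·A⁻⁴) · s⁻² · m² · (s·mol⁻¹) · kg = m⁴·s⁻³·A⁻²·mol⁻¹.
Both reduce to m⁴·s⁻³·A⁻²·mol⁻¹.

Yes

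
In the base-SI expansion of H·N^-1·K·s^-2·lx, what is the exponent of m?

-1

H = kg·m²·s⁻²·A⁻².
N = kg·m·s⁻².
So N⁻¹ = kg⁻¹·m⁻¹·s².
lx = m⁻²·cd.
Combining: H·N⁻¹·K·s⁻²·lx = (kg·m²·s⁻²·A⁻²) · (kg⁻¹·m⁻¹·s²) · K · s⁻² · (m⁻²·cd) = m⁻¹·s⁻²·A⁻²·K·cd.
The exponent of m is -1.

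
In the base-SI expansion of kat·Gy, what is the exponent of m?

kat = mol/s = s⁻¹·mol (catalytic activity).
Gy = J/kg (absorbed dose = energy per mass),
    = m²·s⁻².
Combining: kat·Gy = (s⁻¹·mol) · (m²·s⁻²) = m²·s⁻³·mol.
The exponent of m is 2.

2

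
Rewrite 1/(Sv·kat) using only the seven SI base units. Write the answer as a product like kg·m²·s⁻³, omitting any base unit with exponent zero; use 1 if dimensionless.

m⁻²·s³·mol⁻¹

Sv = J/kg (equivalent dose = energy per mass),
    = m²·s⁻².
So Sv⁻¹ = m⁻²·s².
kat = mol/s = s⁻¹·mol (catalytic activity).
So kat⁻¹ = s·mol⁻¹.
Combining: Sv⁻¹·kat⁻¹ = (m⁻²·s²) · (s·mol⁻¹) = m⁻²·s³·mol⁻¹.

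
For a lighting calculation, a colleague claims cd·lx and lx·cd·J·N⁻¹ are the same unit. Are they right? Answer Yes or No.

No

Left side:
  lx = lm/m² (illuminance = luminous flux per area),
      = m⁻²·cd.
  Combining: cd·lx = cd · (m⁻²·cd) = m⁻²·cd².
Right side:
  lx = lm/m² (illuminance = luminous flux per area),
      = m⁻²·cd.
  J = N·m (work = force × distance),
      = kg·m²·s⁻².
  N = kg·m/s² = kg·m·s⁻² (force = mass × acceleration).
  So N⁻¹ = kg⁻¹·m⁻¹·s².
  Combining: lx·cd·J·N⁻¹ = (m⁻²·cd) · cd · (kg·m²·s⁻²) · (kg⁻¹·m⁻¹·s²) = m⁻¹·cd².
Left is m⁻²·cd²; right is m⁻¹·cd² — different.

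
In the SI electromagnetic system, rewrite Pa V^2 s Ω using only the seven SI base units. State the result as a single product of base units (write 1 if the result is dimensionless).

Pa = N/m² (pressure = force per area),
    = kg·m⁻¹·s⁻².
V = W/A (potential = power per current),
    = kg·m²·s⁻³·A⁻¹.
So V² = kg²·m⁴·s⁻⁶·A⁻².
Ω = V/A (resistance = voltage per current),
    = kg·m²·s⁻³·A⁻².
Combining: Pa·V²·s·Ω = (kg·m⁻¹·s⁻²) · (kg²·m⁴·s⁻⁶·A⁻²) · s · (kg·m²·s⁻³·A⁻²) = kg⁴·m⁵·s⁻¹⁰·A⁻⁴.

kg⁴·m⁵·s⁻¹⁰·A⁻⁴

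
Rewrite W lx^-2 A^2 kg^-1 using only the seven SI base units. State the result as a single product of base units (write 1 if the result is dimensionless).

W = J/s (power = energy per time),
    = kg·m²·s⁻³.
lx = lm/m² (illuminance = luminous flux per area),
    = m⁻²·cd.
So lx⁻² = m⁴·cd⁻².
Combining: W·lx⁻²·A²·kg⁻¹ = (kg·m²·s⁻³) · (m⁴·cd⁻²) · A² · kg⁻¹ = m⁶·s⁻³·A²·cd⁻².

m⁶·s⁻³·A²·cd⁻²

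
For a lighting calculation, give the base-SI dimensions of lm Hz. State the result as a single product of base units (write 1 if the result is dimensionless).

s⁻¹·cd

lm = cd·sr = cd (luminous flux; sr is dimensionless).
Hz = 1/s = s⁻¹ (frequency is cycles per second).
Combining: lm·Hz = cd · s⁻¹ = s⁻¹·cd.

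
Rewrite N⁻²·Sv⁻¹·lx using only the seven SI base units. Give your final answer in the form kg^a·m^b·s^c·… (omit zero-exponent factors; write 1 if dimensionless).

N = kg·m/s² = kg·m·s⁻² (force = mass × acceleration).
So N⁻² = kg⁻²·m⁻²·s⁴.
Sv = J/kg (equivalent dose = energy per mass),
    = m²·s⁻².
So Sv⁻¹ = m⁻²·s².
lx = lm/m² (illuminance = luminous flux per area),
    = m⁻²·cd.
Combining: N⁻²·Sv⁻¹·lx = (kg⁻²·m⁻²·s⁴) · (m⁻²·s²) · (m⁻²·cd) = kg⁻²·m⁻⁶·s⁶·cd.

kg⁻²·m⁻⁶·s⁶·cd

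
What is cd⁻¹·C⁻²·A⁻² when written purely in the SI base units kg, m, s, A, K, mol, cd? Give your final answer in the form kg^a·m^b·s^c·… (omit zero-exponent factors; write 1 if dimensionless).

C = s·A.
So C⁻² = s⁻²·A⁻².
Combining: cd⁻¹·C⁻²·A⁻² = cd⁻¹ · (s⁻²·A⁻²) · A⁻² = s⁻²·A⁻⁴·cd⁻¹.

s⁻²·A⁻⁴·cd⁻¹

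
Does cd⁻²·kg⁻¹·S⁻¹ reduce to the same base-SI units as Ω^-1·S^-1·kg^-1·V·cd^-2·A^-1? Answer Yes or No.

Left side:
  S = kg⁻¹·m⁻²·s³·A².
  So S⁻¹ = kg·m²·s⁻³·A⁻².
  Combining: cd⁻²·kg⁻¹·S⁻¹ = cd⁻² · kg⁻¹ · (kg·m²·s⁻³·A⁻²) = m²·s⁻³·A⁻²·cd⁻².
Right side:
  Ω = V/A (resistance = voltage per current),
      = kg·m²·s⁻³·A⁻².
  So Ω⁻¹ = kg⁻¹·m⁻²·s³·A².
  S = 1/Ω (conductance is reciprocal resistance),
      = kg⁻¹·m⁻²·s³·A².
  So S⁻¹ = kg·m²·s⁻³·A⁻².
  V = W/A (potential = power per current),
      = kg·m²·s⁻³·A⁻¹.
  Combining: Ω⁻¹·S⁻¹·kg⁻¹·V·cd⁻²·A⁻¹ = (kg⁻¹·m⁻²·s³·A²) · (kg·m²·s⁻³·A⁻²) · kg⁻¹ · (kg·m²·s⁻³·A⁻¹) · cd⁻² · A⁻¹ = m²·s⁻³·A⁻²·cd⁻².
Both reduce to m²·s⁻³·A⁻²·cd⁻².

Yes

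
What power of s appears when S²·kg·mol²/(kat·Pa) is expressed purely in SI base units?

S = kg⁻¹·m⁻²·s³·A².
So S² = kg⁻²·m⁻⁴·s⁶·A⁴.
kat = s⁻¹·mol.
So kat⁻¹ = s·mol⁻¹.
Pa = kg·m⁻¹·s⁻².
So Pa⁻¹ = kg⁻¹·m·s².
Combining: S²·kg·mol²·kat⁻¹·Pa⁻¹ = (kg⁻²·m⁻⁴·s⁶·A⁴) · kg · mol² · (s·mol⁻¹) · (kg⁻¹·m·s²) = kg⁻²·m⁻³·s⁹·A⁴·mol.
The exponent of s is 9.

9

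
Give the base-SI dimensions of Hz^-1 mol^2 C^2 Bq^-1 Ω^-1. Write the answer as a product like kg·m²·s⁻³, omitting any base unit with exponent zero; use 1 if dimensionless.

Hz = 1/s = s⁻¹ (frequency is cycles per second).
So Hz⁻¹ = s.
C = A·s = s·A (charge = current × time).
So C² = s²·A².
Bq = 1/s = s⁻¹ (activity is decays per second).
So Bq⁻¹ = s.
Ω = V/A (resistance = voltage per current),
    = kg·m²·s⁻³·A⁻².
So Ω⁻¹ = kg⁻¹·m⁻²·s³·A².
Combining: Hz⁻¹·mol²·C²·Bq⁻¹·Ω⁻¹ = s · mol² · (s²·A²) · s · (kg⁻¹·m⁻²·s³·A²) = kg⁻¹·m⁻²·s⁷·A⁴·mol².

kg⁻¹·m⁻²·s⁷·A⁴·mol²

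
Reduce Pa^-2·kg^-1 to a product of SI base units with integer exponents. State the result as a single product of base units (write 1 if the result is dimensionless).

Pa = kg·m⁻¹·s⁻².
So Pa⁻² = kg⁻²·m²·s⁴.
Combining: Pa⁻²·kg⁻¹ = (kg⁻²·m²·s⁴) · kg⁻¹ = kg⁻³·m²·s⁴.

kg⁻³·m²·s⁴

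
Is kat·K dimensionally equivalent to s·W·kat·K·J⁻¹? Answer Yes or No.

Yes

Left side:
  kat = mol/s = s⁻¹·mol (catalytic activity).
  Combining: kat·K = (s⁻¹·mol) · K = s⁻¹·K·mol.
Right side:
  W = J/s (power = energy per time),
      = kg·m²·s⁻³.
  kat = mol/s = s⁻¹·mol (catalytic activity).
  J = N·m (work = force × distance),
      = kg·m²·s⁻².
  So J⁻¹ = kg⁻¹·m⁻²·s².
  Combining: s·W·kat·K·J⁻¹ = s · (kg·m²·s⁻³) · (s⁻¹·mol) · K · (kg⁻¹·m⁻²·s²) = s⁻¹·K·mol.
Both reduce to s⁻¹·K·mol.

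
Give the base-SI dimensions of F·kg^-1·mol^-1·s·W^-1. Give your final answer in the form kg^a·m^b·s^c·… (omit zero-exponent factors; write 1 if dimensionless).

F = C/V (capacitance = charge per voltage),
    = A·s/(kg·m²·s⁻³·A⁻¹) (substituting C and V),
    = kg⁻¹·m⁻²·s⁴·A².
W = J/s (power = energy per time),
    = kg·m²·s⁻³.
So W⁻¹ = kg⁻¹·m⁻²·s³.
Combining: F·kg⁻¹·mol⁻¹·s·W⁻¹ = (kg⁻¹·m⁻²·s⁴·A²) · kg⁻¹ · mol⁻¹ · s · (kg⁻¹·m⁻²·s³) = kg⁻³·m⁻⁴·s⁸·A²·mol⁻¹.

kg⁻³·m⁻⁴·s⁸·A²·mol⁻¹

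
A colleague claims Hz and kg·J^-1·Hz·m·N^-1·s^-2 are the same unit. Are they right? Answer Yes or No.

No

Left side:
  Hz = s⁻¹.
Right side:
  J = kg·m²·s⁻².
  So J⁻¹ = kg⁻¹·m⁻²·s².
  Hz = s⁻¹.
  N = kg·m·s⁻².
  So N⁻¹ = kg⁻¹·m⁻¹·s².
  Combining: kg·J⁻¹·Hz·m·N⁻¹·s⁻² = kg · (kg⁻¹·m⁻²·s²) · s⁻¹ · m · (kg⁻¹·m⁻¹·s²) · s⁻² = kg⁻¹·m⁻²·s.
Left is s⁻¹; right is kg⁻¹·m⁻²·s — different.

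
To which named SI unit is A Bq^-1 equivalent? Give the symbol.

C

Bq = 1/s = s⁻¹ (activity is decays per second).
So Bq⁻¹ = s.
Combining: A·Bq⁻¹ = A · s = s·A.
s·A is the base-SI form of the coulomb.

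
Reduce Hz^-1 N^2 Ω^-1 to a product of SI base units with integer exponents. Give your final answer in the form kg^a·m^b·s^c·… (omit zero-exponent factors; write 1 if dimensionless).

Hz = s⁻¹.
So Hz⁻¹ = s.
N = kg·m·s⁻².
So N² = kg²·m²·s⁻⁴.
Ω = kg·m²·s⁻³·A⁻².
So Ω⁻¹ = kg⁻¹·m⁻²·s³·A².
Combining: Hz⁻¹·N²·Ω⁻¹ = s · (kg²·m²·s⁻⁴) · (kg⁻¹·m⁻²·s³·A²) = kg·A².

kg·A²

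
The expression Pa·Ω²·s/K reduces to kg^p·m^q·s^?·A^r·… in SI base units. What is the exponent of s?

-7

Pa = N/m² (pressure = force per area),
    = kg·m⁻¹·s⁻².
Ω = V/A (resistance = voltage per current),
    = kg·m²·s⁻³·A⁻².
So Ω² = kg²·m⁴·s⁻⁶·A⁻⁴.
Combining: K⁻¹·Pa·Ω²·s = K⁻¹ · (kg·m⁻¹·s⁻²) · (kg²·m⁴·s⁻⁶·A⁻⁴) · s = kg³·m³·s⁻⁷·A⁻⁴·K⁻¹.
The exponent of s is -7.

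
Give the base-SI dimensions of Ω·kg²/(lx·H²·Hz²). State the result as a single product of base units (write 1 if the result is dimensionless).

kg·s³·A²·cd⁻¹

Ω = kg·m²·s⁻³·A⁻².
lx = m⁻²·cd.
So lx⁻¹ = m²·cd⁻¹.
H = kg·m²·s⁻²·A⁻².
So H⁻² = kg⁻²·m⁻⁴·s⁴·A⁴.
Hz = s⁻¹.
So Hz⁻² = s².
Combining: Ω·lx⁻¹·kg²·H⁻²·Hz⁻² = (kg·m²·s⁻³·A⁻²) · (m²·cd⁻¹) · kg² · (kg⁻²·m⁻⁴·s⁴·A⁴) · s² = kg·s³·A²·cd⁻¹.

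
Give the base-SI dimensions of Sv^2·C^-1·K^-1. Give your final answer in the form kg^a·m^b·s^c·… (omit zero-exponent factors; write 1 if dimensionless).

m⁴·s⁻⁵·A⁻¹·K⁻¹

Sv = m²·s⁻².
So Sv² = m⁴·s⁻⁴.
C = s·A.
So C⁻¹ = s⁻¹·A⁻¹.
Combining: Sv²·C⁻¹·K⁻¹ = (m⁴·s⁻⁴) · (s⁻¹·A⁻¹) · K⁻¹ = m⁴·s⁻⁵·A⁻¹·K⁻¹.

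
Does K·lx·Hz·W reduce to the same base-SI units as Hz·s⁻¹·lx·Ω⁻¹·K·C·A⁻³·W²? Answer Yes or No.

Yes

Left side:
  lx = lm/m² (illuminance = luminous flux per area),
      = m⁻²·cd.
  Hz = 1/s = s⁻¹ (frequency is cycles per second).
  W = J/s (power = energy per time),
      = kg·m²·s⁻³.
  Combining: K·lx·Hz·W = K · (m⁻²·cd) · s⁻¹ · (kg·m²·s⁻³) = kg·s⁻⁴·K·cd.
Right side:
  Hz = 1/s = s⁻¹ (frequency is cycles per second).
  lx = lm/m² (illuminance = luminous flux per area),
      = m⁻²·cd.
  Ω = V/A (resistance = voltage per current),
      = kg·m²·s⁻³·A⁻².
  So Ω⁻¹ = kg⁻¹·m⁻²·s³·A².
  C = A·s = s·A (charge = current × time).
  W = J/s (power = energy per time),
      = kg·m²·s⁻³.
  So W² = kg²·m⁴·s⁻⁶.
  Combining: Hz·s⁻¹·lx·Ω⁻¹·K·C·A⁻³·W² = s⁻¹ · s⁻¹ · (m⁻²·cd) · (kg⁻¹·m⁻²·s³·A²) · K · (s·A) · A⁻³ · (kg²·m⁴·s⁻⁶) = kg·s⁻⁴·K·cd.
Both reduce to kg·s⁻⁴·K·cd.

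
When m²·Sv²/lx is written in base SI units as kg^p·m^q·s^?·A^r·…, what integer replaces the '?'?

-4

lx = m⁻²·cd.
So lx⁻¹ = m²·cd⁻¹.
Sv = m²·s⁻².
So Sv² = m⁴·s⁻⁴.
Combining: lx⁻¹·m²·Sv² = (m²·cd⁻¹) · m² · (m⁴·s⁻⁴) = m⁸·s⁻⁴·cd⁻¹.
The exponent of s is -4.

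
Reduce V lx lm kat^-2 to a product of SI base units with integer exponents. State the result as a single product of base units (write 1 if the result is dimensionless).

V = W/A (potential = power per current),
    = kg·m²·s⁻³·A⁻¹.
lx = lm/m² (illuminance = luminous flux per area),
    = m⁻²·cd.
lm = cd·sr = cd (luminous flux; sr is dimensionless).
kat = mol/s = s⁻¹·mol (catalytic activity).
So kat⁻² = s²·mol⁻².
Combining: V·lx·lm·kat⁻² = (kg·m²·s⁻³·A⁻¹) · (m⁻²·cd) · cd · (s²·mol⁻²) = kg·s⁻¹·A⁻¹·mol⁻²·cd².

kg·s⁻¹·A⁻¹·mol⁻²·cd²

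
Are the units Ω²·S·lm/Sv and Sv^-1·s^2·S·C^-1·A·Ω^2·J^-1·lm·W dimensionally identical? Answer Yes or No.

Left side:
  Ω = kg·m²·s⁻³·A⁻².
  So Ω² = kg²·m⁴·s⁻⁶·A⁻⁴.
  S = kg⁻¹·m⁻²·s³·A².
  Sv = m²·s⁻².
  So Sv⁻¹ = m⁻²·s².
  lm = cd.
  Combining: Ω²·S·Sv⁻¹·lm = (kg²·m⁴·s⁻⁶·A⁻⁴) · (kg⁻¹·m⁻²·s³·A²) · (m⁻²·s²) · cd = kg·s⁻¹·A⁻²·cd.
Right side:
  Sv = J/kg (equivalent dose = energy per mass),
      = m²·s⁻².
  So Sv⁻¹ = m⁻²·s².
  S = 1/Ω (conductance is reciprocal resistance),
      = kg⁻¹·m⁻²·s³·A².
  C = A·s = s·A (charge = current × time).
  So C⁻¹ = s⁻¹·A⁻¹.
  Ω = V/A (resistance = voltage per current),
      = kg·m²·s⁻³·A⁻².
  So Ω² = kg²·m⁴·s⁻⁶·A⁻⁴.
  J = N·m (work = force × distance),
      = kg·m²·s⁻².
  So J⁻¹ = kg⁻¹·m⁻²·s².
  lm = cd·sr = cd (luminous flux; sr is dimensionless).
  W = J/s (power = energy per time),
      = kg·m²·s⁻³.
  Combining: Sv⁻¹·s²·S·C⁻¹·A·Ω²·J⁻¹·lm·W = (m⁻²·s²) · s² · (kg⁻¹·m⁻²·s³·A²) · (s⁻¹·A⁻¹) · A · (kg²·m⁴·s⁻⁶·A⁻⁴) · (kg⁻¹·m⁻²·s²) · cd · (kg·m²·s⁻³) = kg·s⁻¹·A⁻²·cd.
Both reduce to kg·s⁻¹·A⁻²·cd.

Yes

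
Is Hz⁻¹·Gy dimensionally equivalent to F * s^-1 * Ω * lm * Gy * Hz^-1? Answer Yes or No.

No

Left side:
  Hz = 1/s = s⁻¹ (frequency is cycles per second).
  So Hz⁻¹ = s.
  Gy = J/kg (absorbed dose = energy per mass),
      = m²·s⁻².
  Combining: Hz⁻¹·Gy = s · (m²·s⁻²) = m²·s⁻¹.
Right side:
  F = C/V (capacitance = charge per voltage),
      = A·s/(kg·m²·s⁻³·A⁻¹) (substituting C and V),
      = kg⁻¹·m⁻²·s⁴·A².
  Ω = V/A (resistance = voltage per current),
      = kg·m²·s⁻³·A⁻².
  lm = cd·sr = cd (luminous flux; sr is dimensionless).
  Gy = J/kg (absorbed dose = energy per mass),
      = m²·s⁻².
  Hz = 1/s = s⁻¹ (frequency is cycles per second).
  So Hz⁻¹ = s.
  Combining: F·s⁻¹·Ω·lm·Gy·Hz⁻¹ = (kg⁻¹·m⁻²·s⁴·A²) · s⁻¹ · (kg·m²·s⁻³·A⁻²) · cd · (m²·s⁻²) · s = m²·s⁻¹·cd.
Left is m²·s⁻¹; right is m²·s⁻¹·cd — different.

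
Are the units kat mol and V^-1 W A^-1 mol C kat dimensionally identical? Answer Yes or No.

Left side:
  kat = s⁻¹·mol.
  Combining: kat·mol = (s⁻¹·mol) · mol = s⁻¹·mol².
Right side:
  V = W/A (potential = power per current),
      = kg·m²·s⁻³·A⁻¹.
  So V⁻¹ = kg⁻¹·m⁻²·s³·A.
  W = J/s (power = energy per time),
      = kg·m²·s⁻³.
  C = A·s = s·A (charge = current × time).
  kat = mol/s = s⁻¹·mol (catalytic activity).
  Combining: V⁻¹·W·A⁻¹·mol·C·kat = (kg⁻¹·m⁻²·s³·A) · (kg·m²·s⁻³) · A⁻¹ · mol · (s·A) · (s⁻¹·mol) = A·mol².
Left is s⁻¹·mol²; right is A·mol² — different.

No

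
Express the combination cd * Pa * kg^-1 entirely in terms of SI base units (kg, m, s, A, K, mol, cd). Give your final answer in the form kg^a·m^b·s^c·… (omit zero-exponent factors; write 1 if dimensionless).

Pa = kg·m⁻¹·s⁻².
Combining: cd·Pa·kg⁻¹ = cd · (kg·m⁻¹·s⁻²) · kg⁻¹ = m⁻¹·s⁻²·cd.

m⁻¹·s⁻²·cd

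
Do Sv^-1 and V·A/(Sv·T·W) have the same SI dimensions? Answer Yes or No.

No

Left side:
  Sv = m²·s⁻².
  So Sv⁻¹ = m⁻²·s².
Right side:
  Sv = m²·s⁻².
  So Sv⁻¹ = m⁻²·s².
  T = kg·s⁻²·A⁻¹.
  So T⁻¹ = kg⁻¹·s²·A.
  V = kg·m²·s⁻³·A⁻¹.
  W = kg·m²·s⁻³.
  So W⁻¹ = kg⁻¹·m⁻²·s³.
  Combining: Sv⁻¹·T⁻¹·V·W⁻¹·A = (m⁻²·s²) · (kg⁻¹·s²·A) · (kg·m²·s⁻³·A⁻¹) · (kg⁻¹·m⁻²·s³) · A = kg⁻¹·m⁻²·s⁴·A.
Left is m⁻²·s²; right is kg⁻¹·m⁻²·s⁴·A — different.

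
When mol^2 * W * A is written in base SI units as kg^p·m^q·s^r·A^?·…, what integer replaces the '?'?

1

W = J/s (power = energy per time),
    = kg·m²·s⁻³.
Combining: mol²·W·A = mol² · (kg·m²·s⁻³) · A = kg·m²·s⁻³·A·mol².
The exponent of A is 1.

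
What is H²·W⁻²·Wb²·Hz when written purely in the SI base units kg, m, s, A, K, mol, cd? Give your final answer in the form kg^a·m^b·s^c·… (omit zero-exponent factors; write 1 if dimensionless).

kg²·m⁴·s⁻³·A⁻⁶

H = Wb/A (inductance = flux per current),
    = kg·m²·s⁻²·A⁻².
So H² = kg²·m⁴·s⁻⁴·A⁻⁴.
W = J/s (power = energy per time),
    = kg·m²·s⁻³.
So W⁻² = kg⁻²·m⁻⁴·s⁶.
Wb = V·s (flux: a volt is a weber per second),
    = kg·m²·s⁻²·A⁻¹.
So Wb² = kg²·m⁴·s⁻⁴·A⁻².
Hz = 1/s = s⁻¹ (frequency is cycles per second).
Combining: H²·W⁻²·Wb²·Hz = (kg²·m⁴·s⁻⁴·A⁻⁴) · (kg⁻²·m⁻⁴·s⁶) · (kg²·m⁴·s⁻⁴·A⁻²) · s⁻¹ = kg²·m⁴·s⁻³·A⁻⁶.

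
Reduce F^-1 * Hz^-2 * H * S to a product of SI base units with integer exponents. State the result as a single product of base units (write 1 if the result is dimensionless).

F = C/V (capacitance = charge per voltage),
    = A·s/(kg·m²·s⁻³·A⁻¹) (substituting C and V),
    = kg⁻¹·m⁻²·s⁴·A².
So F⁻¹ = kg·m²·s⁻⁴·A⁻².
Hz = 1/s = s⁻¹ (frequency is cycles per second).
So Hz⁻² = s².
H = Wb/A (inductance = flux per current),
    = kg·m²·s⁻²·A⁻².
S = 1/Ω (conductance is reciprocal resistance),
    = kg⁻¹·m⁻²·s³·A².
Combining: F⁻¹·Hz⁻²·H·S = (kg·m²·s⁻⁴·A⁻²) · s² · (kg·m²·s⁻²·A⁻²) · (kg⁻¹·m⁻²·s³·A²) = kg·m²·s⁻¹·A⁻².

kg·m²·s⁻¹·A⁻²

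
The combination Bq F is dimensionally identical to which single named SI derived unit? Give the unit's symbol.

S

Bq = 1/s = s⁻¹ (activity is decays per second).
F = C/V (capacitance = charge per voltage),
    = A·s/(kg·m²·s⁻³·A⁻¹) (substituting C and V),
    = kg⁻¹·m⁻²·s⁴·A².
Combining: Bq·F = s⁻¹ · (kg⁻¹·m⁻²·s⁴·A²) = kg⁻¹·m⁻²·s³·A².
kg⁻¹·m⁻²·s³·A² is the base-SI form of the siemens.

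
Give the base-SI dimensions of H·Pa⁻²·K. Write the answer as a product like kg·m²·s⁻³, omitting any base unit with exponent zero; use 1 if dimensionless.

kg⁻¹·m⁴·s²·A⁻²·K

H = kg·m²·s⁻²·A⁻².
Pa = kg·m⁻¹·s⁻².
So Pa⁻² = kg⁻²·m²·s⁴.
Combining: H·Pa⁻²·K = (kg·m²·s⁻²·A⁻²) · (kg⁻²·m²·s⁴) · K = kg⁻¹·m⁴·s²·A⁻²·K.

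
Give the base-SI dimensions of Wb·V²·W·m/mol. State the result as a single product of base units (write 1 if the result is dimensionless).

kg⁴·m⁹·s⁻¹¹·A⁻³·mol⁻¹

Wb = V·s (flux: a volt is a weber per second),
    = kg·m²·s⁻²·A⁻¹.
V = W/A (potential = power per current),
    = kg·m²·s⁻³·A⁻¹.
So V² = kg²·m⁴·s⁻⁶·A⁻².
W = J/s (power = energy per time),
    = kg·m²·s⁻³.
Combining: mol⁻¹·Wb·V²·W·m = mol⁻¹ · (kg·m²·s⁻²·A⁻¹) · (kg²·m⁴·s⁻⁶·A⁻²) · (kg·m²·s⁻³) · m = kg⁴·m⁹·s⁻¹¹·A⁻³·mol⁻¹.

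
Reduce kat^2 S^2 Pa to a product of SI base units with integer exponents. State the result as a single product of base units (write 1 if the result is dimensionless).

kg⁻¹·m⁻⁵·s²·A⁴·mol²

kat = mol/s = s⁻¹·mol (catalytic activity).
So kat² = s⁻²·mol².
S = 1/Ω (conductance is reciprocal resistance),
    = kg⁻¹·m⁻²·s³·A².
So S² = kg⁻²·m⁻⁴·s⁶·A⁴.
Pa = N/m² (pressure = force per area),
    = kg·m⁻¹·s⁻².
Combining: kat²·S²·Pa = (s⁻²·mol²) · (kg⁻²·m⁻⁴·s⁶·A⁴) · (kg·m⁻¹·s⁻²) = kg⁻¹·m⁻⁵·s²·A⁴·mol².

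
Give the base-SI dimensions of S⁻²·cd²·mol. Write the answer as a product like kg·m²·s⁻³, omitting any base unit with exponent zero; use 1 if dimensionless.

S = 1/Ω (conductance is reciprocal resistance),
    = kg⁻¹·m⁻²·s³·A².
So S⁻² = kg²·m⁴·s⁻⁶·A⁻⁴.
Combining: S⁻²·cd²·mol = (kg²·m⁴·s⁻⁶·A⁻⁴) · cd² · mol = kg²·m⁴·s⁻⁶·A⁻⁴·mol·cd².

kg²·m⁴·s⁻⁶·A⁻⁴·mol·cd²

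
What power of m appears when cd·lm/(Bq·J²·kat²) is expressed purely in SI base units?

-4

Bq = 1/s = s⁻¹ (activity is decays per second).
So Bq⁻¹ = s.
J = N·m (work = force × distance),
    = kg·m²·s⁻².
So J⁻² = kg⁻²·m⁻⁴·s⁴.
lm = cd·sr = cd (luminous flux; sr is dimensionless).
kat = mol/s = s⁻¹·mol (catalytic activity).
So kat⁻² = s²·mol⁻².
Combining: cd·Bq⁻¹·J⁻²·lm·kat⁻² = cd · s · (kg⁻²·m⁻⁴·s⁴) · cd · (s²·mol⁻²) = kg⁻²·m⁻⁴·s⁷·mol⁻²·cd².
The exponent of m is -4.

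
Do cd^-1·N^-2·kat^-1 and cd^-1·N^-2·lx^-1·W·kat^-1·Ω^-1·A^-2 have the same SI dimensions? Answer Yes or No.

No

Left side:
  N = kg·m/s² = kg·m·s⁻² (force = mass × acceleration).
  So N⁻² = kg⁻²·m⁻²·s⁴.
  kat = mol/s = s⁻¹·mol (catalytic activity).
  So kat⁻¹ = s·mol⁻¹.
  Combining: cd⁻¹·N⁻²·kat⁻¹ = cd⁻¹ · (kg⁻²·m⁻²·s⁴) · (s·mol⁻¹) = kg⁻²·m⁻²·s⁵·mol⁻¹·cd⁻¹.
Right side:
  N = kg·m·s⁻².
  So N⁻² = kg⁻²·m⁻²·s⁴.
  lx = m⁻²·cd.
  So lx⁻¹ = m²·cd⁻¹.
  W = kg·m²·s⁻³.
  kat = s⁻¹·mol.
  So kat⁻¹ = s·mol⁻¹.
  Ω = kg·m²·s⁻³·A⁻².
  So Ω⁻¹ = kg⁻¹·m⁻²·s³·A².
  Combining: cd⁻¹·N⁻²·lx⁻¹·W·kat⁻¹·Ω⁻¹·A⁻² = cd⁻¹ · (kg⁻²·m⁻²·s⁴) · (m²·cd⁻¹) · (kg·m²·s⁻³) · (s·mol⁻¹) · (kg⁻¹·m⁻²·s³·A²) · A⁻² = kg⁻²·s⁵·mol⁻¹·cd⁻².
Left is kg⁻²·m⁻²·s⁵·mol⁻¹·cd⁻¹; right is kg⁻²·s⁵·mol⁻¹·cd⁻² — different.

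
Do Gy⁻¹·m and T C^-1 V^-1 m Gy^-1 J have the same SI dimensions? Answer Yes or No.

No

Left side:
  Gy = J/kg (absorbed dose = energy per mass),
      = m²·s⁻².
  So Gy⁻¹ = m⁻²·s².
  Combining: Gy⁻¹·m = (m⁻²·s²) · m = m⁻¹·s².
Right side:
  T = kg·s⁻²·A⁻¹.
  C = s·A.
  So C⁻¹ = s⁻¹·A⁻¹.
  V = kg·m²·s⁻³·A⁻¹.
  So V⁻¹ = kg⁻¹·m⁻²·s³·A.
  Gy = m²·s⁻².
  So Gy⁻¹ = m⁻²·s².
  J = kg·m²·s⁻².
  Combining: T·C⁻¹·V⁻¹·m·Gy⁻¹·J = (kg·s⁻²·A⁻¹) · (s⁻¹·A⁻¹) · (kg⁻¹·m⁻²·s³·A) · m · (m⁻²·s²) · (kg·m²·s⁻²) = kg·m⁻¹·A⁻¹.
Left is m⁻¹·s²; right is kg·m⁻¹·A⁻¹ — different.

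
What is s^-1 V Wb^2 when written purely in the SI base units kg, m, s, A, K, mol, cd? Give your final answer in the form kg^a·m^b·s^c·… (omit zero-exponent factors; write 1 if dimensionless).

kg³·m⁶·s⁻⁸·A⁻³

V = W/A (potential = power per current),
    = kg·m²·s⁻³·A⁻¹.
Wb = V·s (flux: a volt is a weber per second),
    = kg·m²·s⁻²·A⁻¹.
So Wb² = kg²·m⁴·s⁻⁴·A⁻².
Combining: s⁻¹·V·Wb² = s⁻¹ · (kg·m²·s⁻³·A⁻¹) · (kg²·m⁴·s⁻⁴·A⁻²) = kg³·m⁶·s⁻⁸·A⁻³.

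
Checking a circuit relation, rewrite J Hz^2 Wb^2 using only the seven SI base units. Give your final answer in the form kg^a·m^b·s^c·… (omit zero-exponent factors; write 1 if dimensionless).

J = N·m (work = force × distance),
    = kg·m²·s⁻².
Hz = 1/s = s⁻¹ (frequency is cycles per second).
So Hz² = s⁻².
Wb = V·s (flux: a volt is a weber per second),
    = kg·m²·s⁻²·A⁻¹.
So Wb² = kg²·m⁴·s⁻⁴·A⁻².
Combining: J·Hz²·Wb² = (kg·m²·s⁻²) · s⁻² · (kg²·m⁴·s⁻⁴·A⁻²) = kg³·m⁶·s⁻⁸·A⁻².

kg³·m⁶·s⁻⁸·A⁻²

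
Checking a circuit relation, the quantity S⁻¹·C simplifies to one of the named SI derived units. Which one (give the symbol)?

Wb

S = 1/Ω (conductance is reciprocal resistance),
    = kg⁻¹·m⁻²·s³·A².
So S⁻¹ = kg·m²·s⁻³·A⁻².
C = A·s = s·A (charge = current × time).
Combining: S⁻¹·C = (kg·m²·s⁻³·A⁻²) · (s·A) = kg·m²·s⁻²·A⁻¹.
kg·m²·s⁻²·A⁻¹ is the base-SI form of the weber.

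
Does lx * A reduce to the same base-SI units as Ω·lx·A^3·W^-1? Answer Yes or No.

Yes

Left side:
  lx = lm/m² (illuminance = luminous flux per area),
      = m⁻²·cd.
  Combining: lx·A = (m⁻²·cd) · A = m⁻²·A·cd.
Right side:
  Ω = V/A (resistance = voltage per current),
      = kg·m²·s⁻³·A⁻².
  lx = lm/m² (illuminance = luminous flux per area),
      = m⁻²·cd.
  W = J/s (power = energy per time),
      = kg·m²·s⁻³.
  So W⁻¹ = kg⁻¹·m⁻²·s³.
  Combining: Ω·lx·A³·W⁻¹ = (kg·m²·s⁻³·A⁻²) · (m⁻²·cd) · A³ · (kg⁻¹·m⁻²·s³) = m⁻²·A·cd.
Both reduce to m⁻²·A·cd.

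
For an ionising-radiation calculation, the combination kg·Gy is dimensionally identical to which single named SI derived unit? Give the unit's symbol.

J

Gy = J/kg (absorbed dose = energy per mass),
    = m²·s⁻².
Combining: kg·Gy = kg · (m²·s⁻²) = kg·m²·s⁻².
kg·m²·s⁻² is the base-SI form of the joule.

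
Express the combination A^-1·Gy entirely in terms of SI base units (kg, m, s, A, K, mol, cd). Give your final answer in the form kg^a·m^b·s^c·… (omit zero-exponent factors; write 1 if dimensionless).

Gy = m²·s⁻².
Combining: A⁻¹·Gy = A⁻¹ · (m²·s⁻²) = m²·s⁻²·A⁻¹.

m²·s⁻²·A⁻¹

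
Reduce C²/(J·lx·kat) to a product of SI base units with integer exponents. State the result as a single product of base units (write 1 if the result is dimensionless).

kg⁻¹·s⁵·A²·mol⁻¹·cd⁻¹

C = s·A.
So C² = s²·A².
J = kg·m²·s⁻².
So J⁻¹ = kg⁻¹·m⁻²·s².
lx = m⁻²·cd.
So lx⁻¹ = m²·cd⁻¹.
kat = s⁻¹·mol.
So kat⁻¹ = s·mol⁻¹.
Combining: C²·J⁻¹·lx⁻¹·kat⁻¹ = (s²·A²) · (kg⁻¹·m⁻²·s²) · (m²·cd⁻¹) · (s·mol⁻¹) = kg⁻¹·s⁵·A²·mol⁻¹·cd⁻¹.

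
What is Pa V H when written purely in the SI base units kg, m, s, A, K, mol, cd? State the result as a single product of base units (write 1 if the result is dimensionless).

kg³·m³·s⁻⁷·A⁻³

Pa = N/m² (pressure = force per area),
    = kg·m⁻¹·s⁻².
V = W/A (potential = power per current),
    = kg·m²·s⁻³·A⁻¹.
H = Wb/A (inductance = flux per current),
    = kg·m²·s⁻²·A⁻².
Combining: Pa·V·H = (kg·m⁻¹·s⁻²) · (kg·m²·s⁻³·A⁻¹) · (kg·m²·s⁻²·A⁻²) = kg³·m³·s⁻⁷·A⁻³.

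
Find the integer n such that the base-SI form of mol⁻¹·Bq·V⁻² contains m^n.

Bq = 1/s = s⁻¹ (activity is decays per second).
V = W/A (potential = power per current),
    = kg·m²·s⁻³·A⁻¹.
So V⁻² = kg⁻²·m⁻⁴·s⁶·A².
Combining: mol⁻¹·Bq·V⁻² = mol⁻¹ · s⁻¹ · (kg⁻²·m⁻⁴·s⁶·A²) = kg⁻²·m⁻⁴·s⁵·A²·mol⁻¹.
The exponent of m is -4.

-4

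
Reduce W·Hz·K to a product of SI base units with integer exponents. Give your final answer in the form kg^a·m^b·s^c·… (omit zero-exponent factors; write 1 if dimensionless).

W = kg·m²·s⁻³.
Hz = s⁻¹.
Combining: W·Hz·K = (kg·m²·s⁻³) · s⁻¹ · K = kg·m²·s⁻⁴·K.

kg·m²·s⁻⁴·K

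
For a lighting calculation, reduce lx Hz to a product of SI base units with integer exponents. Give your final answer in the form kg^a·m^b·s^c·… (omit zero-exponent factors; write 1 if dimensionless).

lx = lm/m² (illuminance = luminous flux per area),
    = m⁻²·cd.
Hz = 1/s = s⁻¹ (frequency is cycles per second).
Combining: lx·Hz = (m⁻²·cd) · s⁻¹ = m⁻²·s⁻¹·cd.

m⁻²·s⁻¹·cd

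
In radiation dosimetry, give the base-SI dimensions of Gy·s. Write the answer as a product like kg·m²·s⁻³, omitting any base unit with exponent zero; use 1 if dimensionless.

m²·s⁻¹

Gy = m²·s⁻².
Combining: Gy·s = (m²·s⁻²) · s = m²·s⁻¹.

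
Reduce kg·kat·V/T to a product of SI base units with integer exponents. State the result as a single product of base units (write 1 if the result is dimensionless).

T = kg·s⁻²·A⁻¹.
So T⁻¹ = kg⁻¹·s²·A.
kat = s⁻¹·mol.
V = kg·m²·s⁻³·A⁻¹.
Combining: kg·T⁻¹·kat·V = kg · (kg⁻¹·s²·A) · (s⁻¹·mol) · (kg·m²·s⁻³·A⁻¹) = kg·m²·s⁻²·mol.

kg·m²·s⁻²·mol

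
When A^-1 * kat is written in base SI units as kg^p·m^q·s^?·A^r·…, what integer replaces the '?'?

kat = s⁻¹·mol.
Combining: A⁻¹·kat = A⁻¹ · (s⁻¹·mol) = s⁻¹·A⁻¹·mol.
The exponent of s is -1.

-1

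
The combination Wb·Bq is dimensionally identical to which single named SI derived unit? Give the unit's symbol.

V

Wb = kg·m²·s⁻²·A⁻¹.
Bq = s⁻¹.
Combining: Wb·Bq = (kg·m²·s⁻²·A⁻¹) · s⁻¹ = kg·m²·s⁻³·A⁻¹.
kg·m²·s⁻³·A⁻¹ is the base-SI form of the volt.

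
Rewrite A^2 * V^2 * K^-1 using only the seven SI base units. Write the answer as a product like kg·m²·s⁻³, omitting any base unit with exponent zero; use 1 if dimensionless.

V = W/A (potential = power per current),
    = kg·m²·s⁻³·A⁻¹.
So V² = kg²·m⁴·s⁻⁶·A⁻².
Combining: A²·V²·K⁻¹ = A² · (kg²·m⁴·s⁻⁶·A⁻²) · K⁻¹ = kg²·m⁴·s⁻⁶·K⁻¹.

kg²·m⁴·s⁻⁶·K⁻¹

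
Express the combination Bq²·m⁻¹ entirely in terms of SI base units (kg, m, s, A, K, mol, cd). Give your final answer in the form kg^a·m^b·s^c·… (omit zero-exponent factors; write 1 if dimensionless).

m⁻¹·s⁻²

Bq = 1/s = s⁻¹ (activity is decays per second).
So Bq² = s⁻².
Combining: Bq²·m⁻¹ = s⁻² · m⁻¹ = m⁻¹·s⁻².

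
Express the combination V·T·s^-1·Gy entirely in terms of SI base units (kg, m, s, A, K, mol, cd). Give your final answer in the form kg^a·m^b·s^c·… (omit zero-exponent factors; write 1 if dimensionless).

V = kg·m²·s⁻³·A⁻¹.
T = kg·s⁻²·A⁻¹.
Gy = m²·s⁻².
Combining: V·T·s⁻¹·Gy = (kg·m²·s⁻³·A⁻¹) · (kg·s⁻²·A⁻¹) · s⁻¹ · (m²·s⁻²) = kg²·m⁴·s⁻⁸·A⁻².

kg²·m⁴·s⁻⁸·A⁻²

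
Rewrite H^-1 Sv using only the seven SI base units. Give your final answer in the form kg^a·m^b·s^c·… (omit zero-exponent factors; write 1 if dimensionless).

H = kg·m²·s⁻²·A⁻².
So H⁻¹ = kg⁻¹·m⁻²·s²·A².
Sv = m²·s⁻².
Combining: H⁻¹·Sv = (kg⁻¹·m⁻²·s²·A²) · (m²·s⁻²) = kg⁻¹·A².

kg⁻¹·A²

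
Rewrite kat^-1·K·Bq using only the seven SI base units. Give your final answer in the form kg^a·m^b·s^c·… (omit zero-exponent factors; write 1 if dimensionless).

K·mol⁻¹

kat = mol/s = s⁻¹·mol (catalytic activity).
So kat⁻¹ = s·mol⁻¹.
Bq = 1/s = s⁻¹ (activity is decays per second).
Combining: kat⁻¹·K·Bq = (s·mol⁻¹) · K · s⁻¹ = K·mol⁻¹.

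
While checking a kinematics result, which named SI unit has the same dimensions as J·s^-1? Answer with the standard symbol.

J = N·m (work = force × distance),
    = kg·m²·s⁻².
Combining: J·s⁻¹ = (kg·m²·s⁻²) · s⁻¹ = kg·m²·s⁻³.
kg·m²·s⁻³ is the base-SI form of the watt.

W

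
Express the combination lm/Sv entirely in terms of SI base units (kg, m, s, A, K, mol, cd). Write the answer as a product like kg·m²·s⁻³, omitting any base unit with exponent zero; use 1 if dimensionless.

m⁻²·s²·cd

lm = cd.
Sv = m²·s⁻².
So Sv⁻¹ = m⁻²·s².
Combining: lm·Sv⁻¹ = cd · (m⁻²·s²) = m⁻²·s²·cd.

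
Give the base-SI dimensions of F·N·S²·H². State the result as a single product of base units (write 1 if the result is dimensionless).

m⁻¹·s⁴·A²

F = C/V (capacitance = charge per voltage),
    = A·s/(kg·m²·s⁻³·A⁻¹) (substituting C and V),
    = kg⁻¹·m⁻²·s⁴·A².
N = kg·m/s² = kg·m·s⁻² (force = mass × acceleration).
S = 1/Ω (conductance is reciprocal resistance),
    = kg⁻¹·m⁻²·s³·A².
So S² = kg⁻²·m⁻⁴·s⁶·A⁴.
H = Wb/A (inductance = flux per current),
    = kg·m²·s⁻²·A⁻².
So H² = kg²·m⁴·s⁻⁴·A⁻⁴.
Combining: F·N·S²·H² = (kg⁻¹·m⁻²·s⁴·A²) · (kg·m·s⁻²) · (kg⁻²·m⁻⁴·s⁶·A⁴) · (kg²·m⁴·s⁻⁴·A⁻⁴) = m⁻¹·s⁴·A².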